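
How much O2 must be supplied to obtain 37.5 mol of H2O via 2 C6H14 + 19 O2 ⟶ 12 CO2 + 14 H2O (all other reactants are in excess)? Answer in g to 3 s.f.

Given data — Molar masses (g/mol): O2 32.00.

n(H2O) = 37.50 mol
n(O2) = (19/14) × 37.50 = 50.89 mol
mass = 50.89 × 32.00 = 1628 g

1630 g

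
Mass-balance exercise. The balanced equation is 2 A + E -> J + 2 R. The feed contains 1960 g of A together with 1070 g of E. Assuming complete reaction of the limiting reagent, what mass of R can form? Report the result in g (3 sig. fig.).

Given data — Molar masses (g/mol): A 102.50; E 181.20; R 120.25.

n(A) = 1960 / 102.50 = 19.12 mol
n(E) = 1070 / 181.20 = 5.905 mol
n/ν → A: 9.560, E: 5.905; E is limiting.
n(R) = (2/1) × 5.905 = 11.81 mol
mass = 11.81 × 120.25 = 1420 g

1420 g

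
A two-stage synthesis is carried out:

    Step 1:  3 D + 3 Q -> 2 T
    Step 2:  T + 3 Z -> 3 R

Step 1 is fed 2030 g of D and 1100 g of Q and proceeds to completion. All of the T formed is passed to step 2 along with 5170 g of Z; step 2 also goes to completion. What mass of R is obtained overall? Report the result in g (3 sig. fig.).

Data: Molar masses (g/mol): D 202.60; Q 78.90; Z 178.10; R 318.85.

6390 g

Step 1:
n(D) = 2030 / 202.60 = 10.02 mol
n(Q) = 1100 / 78.90 = 13.94 mol
n/ν for D = 10.02/3 = 3.340
n/ν for Q = 13.94/3 = 4.647
Smallest n/ν is D → limiting reagent.
n(T) produced = (2/3) × 10.02 = 6.680 mol
Step 2:
n(T) available = 6.680 mol
n(Z) = 5170 / 178.10 = 29.03 mol
n/ν for T = 6.680/1 = 6.680
n/ν for Z = 29.03/3 = 9.677
Smallest n/ν is T → limiting reagent.
n(R) = (3/1) × 6.680 = 20.04 mol
mass = 20.04 × 318.85 = 6390 g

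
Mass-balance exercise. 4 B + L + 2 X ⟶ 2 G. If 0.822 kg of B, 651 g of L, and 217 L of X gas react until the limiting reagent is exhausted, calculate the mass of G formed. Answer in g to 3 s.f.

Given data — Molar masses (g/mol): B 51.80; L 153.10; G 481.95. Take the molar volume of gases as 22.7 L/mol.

n(B) = 0.8220×1000 / 51.80 = 15.87 mol
n(L) = 651.0 / 153.10 = 4.252 mol
n(X) = 217.0 / 22.7 = 9.559 mol
n/ν for B = 15.87/4 = 3.968
n/ν for L = 4.252/1 = 4.252
n/ν for X = 9.559/2 = 4.780
Smallest n/ν is B → limiting reagent.
n(G) = (2/4) × 15.87 = 7.935 mol
mass = 7.935 × 481.95 = 3824 g

3820 g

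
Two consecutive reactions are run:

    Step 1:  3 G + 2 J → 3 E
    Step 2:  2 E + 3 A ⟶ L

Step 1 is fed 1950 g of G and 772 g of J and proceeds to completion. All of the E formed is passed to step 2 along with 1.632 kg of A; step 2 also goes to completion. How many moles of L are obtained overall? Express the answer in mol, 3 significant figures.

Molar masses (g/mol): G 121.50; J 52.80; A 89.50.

6.08 mol

Step 1:
n(G) = 1950 / 121.50 = 16.05 mol
n(J) = 772.0 / 52.80 = 14.62 mol
n/ν for G = 16.05/3 = 5.350
n/ν for J = 14.62/2 = 7.310
Smallest n/ν is G → limiting reagent.
n(E) produced = (3/3) × 16.05 = 16.05 mol
Step 2:
n(E) available = 16.05 mol
n(A) = 1.632×1000 / 89.50 = 18.23 mol
n/ν for E = 16.05/2 = 8.025
n/ν for A = 18.23/3 = 6.077
Smallest n/ν is A → limiting reagent.
n(L) = (1/3) × 18.23 = 6.077 mol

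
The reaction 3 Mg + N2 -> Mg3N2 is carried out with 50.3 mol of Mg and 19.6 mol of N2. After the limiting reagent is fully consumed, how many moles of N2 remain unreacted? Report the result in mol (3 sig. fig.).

n(Mg) = 50.30 mol
n(N2) = 19.60 mol
n/ν for Mg = 50.30/3 = 16.77
n/ν for N2 = 19.60/1 = 19.60
Smallest n/ν is Mg → limiting reagent.
N2 consumed = (1/3) × 50.30 = 16.77 mol
N2 remaining = 19.60 − 16.77 = 2.830 mol

2.83 mol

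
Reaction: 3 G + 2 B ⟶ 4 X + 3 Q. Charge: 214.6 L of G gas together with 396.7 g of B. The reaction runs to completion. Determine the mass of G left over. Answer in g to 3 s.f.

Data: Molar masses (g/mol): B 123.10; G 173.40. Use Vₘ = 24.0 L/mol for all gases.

712 g

n(G) = 214.6 / 24.0 = 8.942 mol
n(B) = 396.7 / 123.10 = 3.223 mol
n/ν for G = 8.942/3 = 2.981
n/ν for B = 3.223/2 = 1.612
Smallest n/ν is B → limiting reagent.
G consumed = (3/2) × 3.223 = 4.835 mol
G remaining = 8.942 − 4.835 = 4.107 mol
mass = 4.107 × 173.40 = 712.2 g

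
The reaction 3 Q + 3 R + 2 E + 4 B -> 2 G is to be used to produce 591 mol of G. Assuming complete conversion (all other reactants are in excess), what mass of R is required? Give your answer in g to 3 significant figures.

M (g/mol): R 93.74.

83100 g

n(G) = 591.0 mol
n(R) = (3/2) × 591.0 = 886.5 mol
mass = 886.5 × 93.74 = 83100 g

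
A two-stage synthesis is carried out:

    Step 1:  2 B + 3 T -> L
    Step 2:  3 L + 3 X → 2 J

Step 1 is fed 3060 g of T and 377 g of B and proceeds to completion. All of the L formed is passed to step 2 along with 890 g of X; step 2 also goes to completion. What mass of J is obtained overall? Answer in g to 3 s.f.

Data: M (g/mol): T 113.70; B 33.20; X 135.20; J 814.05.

3080 g

Step 1:
n(T) = 3060 / 113.70 = 26.91 mol
n(B) = 377.0 / 33.20 = 11.36 mol
n/ν for T = 26.91/3 = 8.970
n/ν for B = 11.36/2 = 5.680
Smallest n/ν is B → limiting reagent.
n(L) produced = (1/2) × 11.36 = 5.680 mol
Step 2:
n(L) available = 5.680 mol
n(X) = 890.0 / 135.20 = 6.583 mol
n/ν for L = 5.680/3 = 1.893
n/ν for X = 6.583/3 = 2.194
Smallest n/ν is L → limiting reagent.
n(J) = (2/3) × 5.680 = 3.787 mol
mass = 3.787 × 814.05 = 3083 g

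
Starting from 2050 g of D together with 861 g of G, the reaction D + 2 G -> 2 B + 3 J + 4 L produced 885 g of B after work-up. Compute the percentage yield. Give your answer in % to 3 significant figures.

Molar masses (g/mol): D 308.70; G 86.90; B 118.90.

n(D) = 2050 / 308.70 = 6.641 mol
n(G) = 861.0 / 86.90 = 9.908 mol
n/ν for D = 6.641/1 = 6.641
n/ν for G = 9.908/2 = 4.954
Smallest n/ν is G → limiting reagent.
theoretical n(B) = (2/2) × 9.908 = 9.908 mol → 1178 g
% yield = 885 / 1178 × 100 = 75.13 %

75.1 %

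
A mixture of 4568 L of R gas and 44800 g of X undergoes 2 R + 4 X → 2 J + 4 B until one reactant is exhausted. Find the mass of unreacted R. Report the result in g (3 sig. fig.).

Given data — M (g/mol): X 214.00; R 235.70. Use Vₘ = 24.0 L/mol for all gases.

20200 g

n(R) = 4568 / 24.0 = 190.3 mol
n(X) = 44800 / 214.00 = 209.3 mol
n/ν for R = 190.3/2 = 95.15
n/ν for X = 209.3/4 = 52.33
Smallest n/ν is X → limiting reagent.
R consumed = (2/4) × 209.3 = 104.7 mol
R remaining = 190.3 − 104.7 = 85.60 mol
mass = 85.60 × 235.70 = 20180 g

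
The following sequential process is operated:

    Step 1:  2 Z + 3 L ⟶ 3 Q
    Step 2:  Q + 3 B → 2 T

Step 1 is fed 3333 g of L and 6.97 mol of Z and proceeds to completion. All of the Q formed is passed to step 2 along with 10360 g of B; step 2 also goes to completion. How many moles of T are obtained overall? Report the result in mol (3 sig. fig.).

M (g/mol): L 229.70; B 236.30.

20.9 mol

Step 1:
n(L) = 3333 / 229.70 = 14.51 mol
n(Z) = 6.970 mol
n/ν → L: 4.837, Z: 3.485; Z is limiting.
n(Q) produced = (3/2) × 6.970 = 10.46 mol
Step 2:
n(Q) available = 10.46 mol
n(B) = 10360 / 236.30 = 43.84 mol
n/ν → Q: 10.46, B: 14.61; Q is limiting.
n(T) = (2/1) × 10.46 = 20.92 mol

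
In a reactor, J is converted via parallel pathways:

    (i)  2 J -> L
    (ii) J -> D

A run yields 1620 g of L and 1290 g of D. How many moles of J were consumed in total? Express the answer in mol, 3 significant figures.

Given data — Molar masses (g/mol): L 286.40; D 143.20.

n(L) = 1620 / 286.40 = 5.656 mol
n(D) = 1290 / 143.20 = 9.008 mol
n(J) via (i) = (2/1)×5.656 = 11.31 mol
n(J) via (ii) = (1/1)×9.008 = 9.008 mol
total n(J) = 11.31 + 9.008 = 20.32 mol

20.3 mol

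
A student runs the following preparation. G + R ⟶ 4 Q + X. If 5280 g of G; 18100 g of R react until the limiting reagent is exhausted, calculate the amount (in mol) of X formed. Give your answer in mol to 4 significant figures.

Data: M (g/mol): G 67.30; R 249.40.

n(G) = 5280 / 67.30 = 78.45 mol
n(R) = 18100 / 249.40 = 72.57 mol
n/ν for G = 78.45/1 = 78.45
n/ν for R = 72.57/1 = 72.57
Smallest n/ν is R → limiting reagent.
n(X) = (1/1) × 72.57 = 72.57 mol

72.57 mol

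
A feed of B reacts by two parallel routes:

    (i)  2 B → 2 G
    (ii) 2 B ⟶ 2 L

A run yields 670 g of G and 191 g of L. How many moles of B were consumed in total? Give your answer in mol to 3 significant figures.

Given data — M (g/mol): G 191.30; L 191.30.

4.50 mol

n(G) = 670 / 191.30 = 3.502 mol
n(L) = 191 / 191.30 = 0.9984 mol
n(B) via (i) = (2/2)×3.502 = 3.502 mol
n(B) via (ii) = (2/2)×0.9984 = 0.9984 mol
total n(B) = 3.502 + 0.9984 = 4.500 mol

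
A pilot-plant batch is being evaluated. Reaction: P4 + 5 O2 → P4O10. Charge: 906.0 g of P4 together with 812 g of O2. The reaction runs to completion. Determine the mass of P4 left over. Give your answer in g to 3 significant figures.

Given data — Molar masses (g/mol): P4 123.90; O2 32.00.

277 g

n(P4) = 906.0 / 123.90 = 7.312 mol
n(O2) = 812.0 / 32.00 = 25.38 mol
n/ν for P4 = 7.312/1 = 7.312
n/ν for O2 = 25.38/5 = 5.076
Smallest n/ν is O2 → limiting reagent.
P4 consumed = (1/5) × 25.38 = 5.076 mol
P4 remaining = 7.312 − 5.076 = 2.236 mol
mass = 2.236 × 123.90 = 277.0 g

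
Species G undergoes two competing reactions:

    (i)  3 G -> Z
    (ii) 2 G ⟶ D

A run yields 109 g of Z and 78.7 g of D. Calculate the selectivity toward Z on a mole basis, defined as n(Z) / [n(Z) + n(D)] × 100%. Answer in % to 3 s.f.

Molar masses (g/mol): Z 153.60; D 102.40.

n(Z) = 109 / 153.60 = 0.7096 mol
n(D) = 78.7 / 102.40 = 0.7686 mol
selectivity = 0.7096/(0.7096+0.7686) × 100 = 48.00 %

48.0 %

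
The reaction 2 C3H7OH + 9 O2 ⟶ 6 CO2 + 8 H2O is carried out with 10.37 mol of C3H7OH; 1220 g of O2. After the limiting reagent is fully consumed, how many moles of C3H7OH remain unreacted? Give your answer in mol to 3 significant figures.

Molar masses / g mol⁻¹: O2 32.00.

1.90 mol

n(C3H7OH) = 10.37 mol
n(O2) = 1220 / 32.00 = 38.13 mol
n/ν for C3H7OH = 10.37/2 = 5.185
n/ν for O2 = 38.13/9 = 4.237
Smallest n/ν is O2 → limiting reagent.
C3H7OH consumed = (2/9) × 38.13 = 8.473 mol
C3H7OH remaining = 10.37 − 8.473 = 1.897 mol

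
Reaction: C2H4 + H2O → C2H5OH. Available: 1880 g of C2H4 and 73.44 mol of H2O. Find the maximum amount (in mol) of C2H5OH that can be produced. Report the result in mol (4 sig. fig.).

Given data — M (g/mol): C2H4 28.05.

67.02 mol

n(C2H4) = 1880 / 28.05 = 67.02 mol
n(H2O) = 73.44 mol
n/ν → C2H4: 67.02, H2O: 73.44; C2H4 is limiting.
n(C2H5OH) = (1/1) × 67.02 = 67.02 mol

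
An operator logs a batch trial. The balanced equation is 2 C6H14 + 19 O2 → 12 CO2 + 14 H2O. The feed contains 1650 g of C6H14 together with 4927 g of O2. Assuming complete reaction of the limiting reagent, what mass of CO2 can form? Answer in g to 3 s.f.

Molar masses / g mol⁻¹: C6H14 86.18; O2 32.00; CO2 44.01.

4280 g

n(C6H14) = 1650 / 86.18 = 19.15 mol
n(O2) = 4927 / 32.00 = 154.0 mol
n/ν for C6H14 = 19.15/2 = 9.575
n/ν for O2 = 154.0/19 = 8.105
Smallest n/ν is O2 → limiting reagent.
n(CO2) = (12/19) × 154.0 = 97.26 mol
mass = 97.26 × 44.01 = 4280 g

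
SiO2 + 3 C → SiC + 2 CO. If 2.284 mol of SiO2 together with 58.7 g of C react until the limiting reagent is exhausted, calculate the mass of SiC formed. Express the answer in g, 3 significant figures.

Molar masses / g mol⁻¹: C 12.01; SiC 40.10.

n(SiO2) = 2.284 mol
n(C) = 58.70 / 12.01 = 4.888 mol
n/ν for SiO2 = 2.284/1 = 2.284
n/ν for C = 4.888/3 = 1.629
Smallest n/ν is C → limiting reagent.
n(SiC) = (1/3) × 4.888 = 1.629 mol
mass = 1.629 × 40.10 = 65.32 g

65.3 g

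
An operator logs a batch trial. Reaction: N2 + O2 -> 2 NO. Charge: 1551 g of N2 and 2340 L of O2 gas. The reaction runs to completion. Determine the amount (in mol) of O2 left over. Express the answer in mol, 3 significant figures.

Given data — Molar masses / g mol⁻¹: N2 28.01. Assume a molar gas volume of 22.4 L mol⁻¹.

49.1 mol

n(N2) = 1551 / 28.01 = 55.37 mol
n(O2) = 2340 / 22.4 = 104.5 mol
n/ν for N2 = 55.37/1 = 55.37
n/ν for O2 = 104.5/1 = 104.5
Smallest n/ν is N2 → limiting reagent.
O2 consumed = (1/1) × 55.37 = 55.37 mol
O2 remaining = 104.5 − 55.37 = 49.13 mol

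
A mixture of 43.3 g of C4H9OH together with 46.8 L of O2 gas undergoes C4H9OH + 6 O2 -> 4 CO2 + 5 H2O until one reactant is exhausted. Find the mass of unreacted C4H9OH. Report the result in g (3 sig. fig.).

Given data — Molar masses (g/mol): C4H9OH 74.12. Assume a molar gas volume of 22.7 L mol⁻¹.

17.8 g

n(C4H9OH) = 43.30 / 74.12 = 0.5842 mol
n(O2) = 46.80 / 22.7 = 2.062 mol
n/ν → C4H9OH: 0.5842, O2: 0.3437; O2 is limiting.
C4H9OH consumed = (1/6) × 2.062 = 0.3437 mol
C4H9OH remaining = 0.5842 − 0.3437 = 0.2405 mol
mass = 0.2405 × 74.12 = 17.83 g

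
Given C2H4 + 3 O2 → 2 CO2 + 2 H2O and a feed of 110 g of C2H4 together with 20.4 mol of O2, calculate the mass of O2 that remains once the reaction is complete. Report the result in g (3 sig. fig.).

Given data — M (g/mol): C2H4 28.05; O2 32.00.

276 g

n(C2H4) = 110.0 / 28.05 = 3.922 mol
n(O2) = 20.40 mol
n/ν → C2H4: 3.922, O2: 6.800; C2H4 is limiting.
O2 consumed = (3/1) × 3.922 = 11.77 mol
O2 remaining = 20.40 − 11.77 = 8.630 mol
mass = 8.630 × 32.00 = 276.2 g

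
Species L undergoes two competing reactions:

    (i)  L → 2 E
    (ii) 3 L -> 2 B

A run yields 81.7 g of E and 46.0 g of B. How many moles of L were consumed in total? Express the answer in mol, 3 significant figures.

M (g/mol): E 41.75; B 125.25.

1.53 mol

n(E) = 81.7 / 41.75 = 1.957 mol
n(B) = 46.0 / 125.25 = 0.3673 mol
n(L) via (i) = (1/2)×1.957 = 0.9785 mol
n(L) via (ii) = (3/2)×0.3673 = 0.5510 mol
total n(L) = 0.9785 + 0.5510 = 1.530 mol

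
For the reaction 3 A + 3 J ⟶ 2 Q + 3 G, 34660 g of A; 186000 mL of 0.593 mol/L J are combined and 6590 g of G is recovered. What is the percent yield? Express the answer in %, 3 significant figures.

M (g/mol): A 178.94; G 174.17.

n(A) = 34660 / 178.94 = 193.7 mol
n(J) = 0.593 × 186000/1000 = 110.3 mol
n/ν for A = 193.7/3 = 64.57
n/ν for J = 110.3/3 = 36.77
Smallest n/ν is J → limiting reagent.
theoretical n(G) = (3/3) × 110.3 = 110.3 mol → 19210 g
% yield = 6590 / 19210 × 100 = 34.31 %

34.3 %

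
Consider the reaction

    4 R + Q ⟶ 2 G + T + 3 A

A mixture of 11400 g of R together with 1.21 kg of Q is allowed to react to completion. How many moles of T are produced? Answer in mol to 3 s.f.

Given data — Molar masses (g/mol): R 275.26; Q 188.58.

6.42 mol

n(R) = 11400 / 275.26 = 41.42 mol
n(Q) = 1.210×1000 / 188.58 = 6.416 mol
n/ν for R = 41.42/4 = 10.36
n/ν for Q = 6.416/1 = 6.416
Smallest n/ν is Q → limiting reagent.
n(T) = (1/1) × 6.416 = 6.416 mol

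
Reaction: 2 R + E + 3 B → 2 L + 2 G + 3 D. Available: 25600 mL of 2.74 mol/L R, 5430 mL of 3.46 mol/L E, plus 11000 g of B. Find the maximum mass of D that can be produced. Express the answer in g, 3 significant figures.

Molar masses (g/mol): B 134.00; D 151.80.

8560 g

n(R) = 2.74 × 25600/1000 = 70.14 mol
n(E) = 3.46 × 5430/1000 = 18.79 mol
n(B) = 11000 / 134.00 = 82.09 mol
n/ν for R = 70.14/2 = 35.07
n/ν for E = 18.79/1 = 18.79
n/ν for B = 82.09/3 = 27.36
Smallest n/ν is E → limiting reagent.
n(D) = (3/1) × 18.79 = 56.37 mol
mass = 56.37 × 151.80 = 8557 g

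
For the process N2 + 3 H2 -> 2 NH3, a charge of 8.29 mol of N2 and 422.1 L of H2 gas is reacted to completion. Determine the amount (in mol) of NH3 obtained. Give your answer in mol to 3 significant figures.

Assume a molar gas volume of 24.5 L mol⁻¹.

n(N2) = 8.290 mol
n(H2) = 422.1 / 24.5 = 17.23 mol
n/ν for N2 = 8.290/1 = 8.290
n/ν for H2 = 17.23/3 = 5.743
Smallest n/ν is H2 → limiting reagent.
n(NH3) = (2/3) × 17.23 = 11.49 mol

11.5 mol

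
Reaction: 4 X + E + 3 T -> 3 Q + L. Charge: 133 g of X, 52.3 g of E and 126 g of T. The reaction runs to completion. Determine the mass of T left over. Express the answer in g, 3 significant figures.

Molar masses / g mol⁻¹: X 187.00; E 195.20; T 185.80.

n(X) = 133.0 / 187.00 = 0.7112 mol
n(E) = 52.30 / 195.20 = 0.2679 mol
n(T) = 126.0 / 185.80 = 0.6781 mol
n/ν → X: 0.1778, E: 0.2679, T: 0.2260; X is limiting.
T consumed = (3/4) × 0.7112 = 0.5334 mol
T remaining = 0.6781 − 0.5334 = 0.1447 mol
mass = 0.1447 × 185.80 = 26.89 g

26.9 g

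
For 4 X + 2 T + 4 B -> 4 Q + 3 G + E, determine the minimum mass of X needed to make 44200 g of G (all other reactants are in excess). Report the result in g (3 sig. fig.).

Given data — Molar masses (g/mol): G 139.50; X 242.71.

n(G) = 44200 / 139.50 = 316.8 mol
n(X) = (4/3) × 316.8 = 422.4 mol
mass = 422.4 × 242.71 = 102500 g

103000 g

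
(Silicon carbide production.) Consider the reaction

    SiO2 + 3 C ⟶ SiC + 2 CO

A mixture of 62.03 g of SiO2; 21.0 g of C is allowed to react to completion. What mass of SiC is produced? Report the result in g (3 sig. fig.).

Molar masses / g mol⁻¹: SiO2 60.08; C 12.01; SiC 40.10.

n(SiO2) = 62.03 / 60.08 = 1.032 mol
n(C) = 21.00 / 12.01 = 1.749 mol
n/ν → SiO2: 1.032, C: 0.5830; C is limiting.
n(SiC) = (1/3) × 1.749 = 0.5830 mol
mass = 0.5830 × 40.10 = 23.38 g

23.4 g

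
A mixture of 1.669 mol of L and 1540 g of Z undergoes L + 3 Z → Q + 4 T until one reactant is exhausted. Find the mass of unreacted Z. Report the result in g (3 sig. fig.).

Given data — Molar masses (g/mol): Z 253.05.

273 g

n(L) = 1.669 mol
n(Z) = 1540 / 253.05 = 6.086 mol
n/ν → L: 1.669, Z: 2.029; L is limiting.
Z consumed = (3/1) × 1.669 = 5.007 mol
Z remaining = 6.086 − 5.007 = 1.079 mol
mass = 1.079 × 253.05 = 273.0 g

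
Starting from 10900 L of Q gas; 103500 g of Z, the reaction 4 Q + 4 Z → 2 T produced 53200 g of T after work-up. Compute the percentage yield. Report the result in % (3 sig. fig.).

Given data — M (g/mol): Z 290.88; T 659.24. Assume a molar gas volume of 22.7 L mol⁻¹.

45.4 %

n(Q) = 10900 / 22.7 = 480.2 mol
n(Z) = 103500 / 290.88 = 355.8 mol
n/ν → Q: 120.1, Z: 88.95; Z is limiting.
theoretical n(T) = (2/4) × 355.8 = 177.9 mol → 117300 g
% yield = 53200 / 117300 × 100 = 45.35 %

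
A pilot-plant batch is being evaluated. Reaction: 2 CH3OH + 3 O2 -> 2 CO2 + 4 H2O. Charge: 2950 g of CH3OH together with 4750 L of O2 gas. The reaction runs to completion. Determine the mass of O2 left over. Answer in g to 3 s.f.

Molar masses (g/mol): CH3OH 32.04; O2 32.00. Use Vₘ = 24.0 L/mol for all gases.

1910 g

n(CH3OH) = 2950 / 32.04 = 92.07 mol
n(O2) = 4750 / 24.0 = 197.9 mol
n/ν → CH3OH: 46.04, O2: 65.97; CH3OH is limiting.
O2 consumed = (3/2) × 92.07 = 138.1 mol
O2 remaining = 197.9 − 138.1 = 59.80 mol
mass = 59.80 × 32.00 = 1914 g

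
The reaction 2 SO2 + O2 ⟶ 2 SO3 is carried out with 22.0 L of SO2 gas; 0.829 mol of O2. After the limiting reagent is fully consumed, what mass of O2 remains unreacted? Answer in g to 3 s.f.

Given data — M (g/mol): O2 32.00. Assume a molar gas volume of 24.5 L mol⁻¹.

12.2 g

n(SO2) = 22.00 / 24.5 = 0.8980 mol
n(O2) = 0.8290 mol
n/ν for SO2 = 0.8980/2 = 0.4490
n/ν for O2 = 0.8290/1 = 0.8290
Smallest n/ν is SO2 → limiting reagent.
O2 consumed = (1/2) × 0.8980 = 0.4490 mol
O2 remaining = 0.8290 − 0.4490 = 0.3800 mol
mass = 0.3800 × 32.00 = 12.16 g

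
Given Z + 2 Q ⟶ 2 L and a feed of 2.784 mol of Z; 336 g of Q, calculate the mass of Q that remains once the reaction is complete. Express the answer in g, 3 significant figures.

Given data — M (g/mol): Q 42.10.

n(Z) = 2.784 mol
n(Q) = 336.0 / 42.10 = 7.981 mol
n/ν → Z: 2.784, Q: 3.991; Z is limiting.
Q consumed = (2/1) × 2.784 = 5.568 mol
Q remaining = 7.981 − 5.568 = 2.413 mol
mass = 2.413 × 42.10 = 101.6 g

102 g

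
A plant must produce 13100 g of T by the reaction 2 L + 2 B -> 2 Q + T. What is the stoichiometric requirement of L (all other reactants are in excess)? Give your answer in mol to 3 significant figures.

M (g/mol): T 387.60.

67.6 mol

n(T) = 13100 / 387.60 = 33.80 mol
n(L) = (2/1) × 33.80 = 67.60 mol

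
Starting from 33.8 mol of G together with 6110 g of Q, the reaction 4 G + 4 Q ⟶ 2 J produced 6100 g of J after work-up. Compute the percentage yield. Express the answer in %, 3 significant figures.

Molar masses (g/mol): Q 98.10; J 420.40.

85.9 %

n(G) = 33.80 mol
n(Q) = 6110 / 98.10 = 62.28 mol
n/ν for G = 33.80/4 = 8.450
n/ν for Q = 62.28/4 = 15.57
Smallest n/ν is G → limiting reagent.
theoretical n(J) = (2/4) × 33.80 = 16.90 mol → 7105 g
% yield = 6100 / 7105 × 100 = 85.86 %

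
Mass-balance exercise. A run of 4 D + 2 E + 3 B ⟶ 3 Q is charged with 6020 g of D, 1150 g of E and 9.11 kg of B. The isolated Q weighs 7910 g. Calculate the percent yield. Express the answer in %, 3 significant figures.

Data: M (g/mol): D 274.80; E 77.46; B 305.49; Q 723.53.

66.5 %

n(D) = 6020 / 274.80 = 21.91 mol
n(E) = 1150 / 77.46 = 14.85 mol
n(B) = 9.110×1000 / 305.49 = 29.82 mol
n/ν for D = 21.91/4 = 5.478
n/ν for E = 14.85/2 = 7.425
n/ν for B = 29.82/3 = 9.940
Smallest n/ν is D → limiting reagent.
theoretical n(Q) = (3/4) × 21.91 = 16.43 mol → 11890 g
% yield = 7910 / 11890 × 100 = 66.53 %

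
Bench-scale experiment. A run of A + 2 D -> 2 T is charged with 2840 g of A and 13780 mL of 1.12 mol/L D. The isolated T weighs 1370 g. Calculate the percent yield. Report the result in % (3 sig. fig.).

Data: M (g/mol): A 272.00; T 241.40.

n(A) = 2840 / 272.00 = 10.44 mol
n(D) = 1.12 × 13780/1000 = 15.43 mol
n/ν for A = 10.44/1 = 10.44
n/ν for D = 15.43/2 = 7.715
Smallest n/ν is D → limiting reagent.
theoretical n(T) = (2/2) × 15.43 = 15.43 mol → 3725 g
% yield = 1370 / 3725 × 100 = 36.78 %

36.8 %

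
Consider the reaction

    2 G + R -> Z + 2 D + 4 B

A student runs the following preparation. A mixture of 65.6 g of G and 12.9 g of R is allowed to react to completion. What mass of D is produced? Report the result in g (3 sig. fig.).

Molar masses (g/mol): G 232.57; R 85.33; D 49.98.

n(G) = 65.60 / 232.57 = 0.2821 mol
n(R) = 12.90 / 85.33 = 0.1512 mol
n/ν → G: 0.1411, R: 0.1512; G is limiting.
n(D) = (2/2) × 0.2821 = 0.2821 mol
mass = 0.2821 × 49.98 = 14.10 g

14.1 g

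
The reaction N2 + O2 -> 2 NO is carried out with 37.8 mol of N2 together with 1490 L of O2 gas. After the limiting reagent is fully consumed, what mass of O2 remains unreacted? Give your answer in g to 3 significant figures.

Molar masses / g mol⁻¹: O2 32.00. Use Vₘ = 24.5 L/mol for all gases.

n(N2) = 37.80 mol
n(O2) = 1490 / 24.5 = 60.82 mol
n/ν → N2: 37.80, O2: 60.82; N2 is limiting.
O2 consumed = (1/1) × 37.80 = 37.80 mol
O2 remaining = 60.82 − 37.80 = 23.02 mol
mass = 23.02 × 32.00 = 736.6 g

737 g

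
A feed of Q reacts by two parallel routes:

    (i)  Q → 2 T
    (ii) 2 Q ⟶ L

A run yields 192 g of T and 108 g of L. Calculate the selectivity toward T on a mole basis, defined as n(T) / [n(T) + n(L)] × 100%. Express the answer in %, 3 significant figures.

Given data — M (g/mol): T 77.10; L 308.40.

n(T) = 192 / 77.10 = 2.490 mol
n(L) = 108 / 308.40 = 0.3502 mol
selectivity = 2.490/(2.490+0.3502) × 100 = 87.67 %

87.7 %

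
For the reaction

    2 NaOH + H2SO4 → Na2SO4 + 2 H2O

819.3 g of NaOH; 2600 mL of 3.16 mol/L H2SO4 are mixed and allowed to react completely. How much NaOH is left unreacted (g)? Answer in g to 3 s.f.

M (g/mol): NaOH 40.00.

162 g

n(NaOH) = 819.3 / 40.00 = 20.48 mol
n(H2SO4) = 3.16 × 2600/1000 = 8.216 mol
n/ν for NaOH = 20.48/2 = 10.24
n/ν for H2SO4 = 8.216/1 = 8.216
Smallest n/ν is H2SO4 → limiting reagent.
NaOH consumed = (2/1) × 8.216 = 16.43 mol
NaOH remaining = 20.48 − 16.43 = 4.050 mol
mass = 4.050 × 40.00 = 162.0 g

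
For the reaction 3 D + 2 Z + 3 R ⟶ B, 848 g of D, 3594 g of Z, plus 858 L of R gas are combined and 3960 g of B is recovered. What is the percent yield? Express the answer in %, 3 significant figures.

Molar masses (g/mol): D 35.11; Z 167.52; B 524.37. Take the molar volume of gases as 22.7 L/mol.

93.8 %

n(D) = 848.0 / 35.11 = 24.15 mol
n(Z) = 3594 / 167.52 = 21.45 mol
n(R) = 858.0 / 22.7 = 37.80 mol
n/ν → D: 8.050, Z: 10.73, R: 12.60; D is limiting.
theoretical n(B) = (1/3) × 24.15 = 8.050 mol → 4221 g
% yield = 3960 / 4221 × 100 = 93.82 %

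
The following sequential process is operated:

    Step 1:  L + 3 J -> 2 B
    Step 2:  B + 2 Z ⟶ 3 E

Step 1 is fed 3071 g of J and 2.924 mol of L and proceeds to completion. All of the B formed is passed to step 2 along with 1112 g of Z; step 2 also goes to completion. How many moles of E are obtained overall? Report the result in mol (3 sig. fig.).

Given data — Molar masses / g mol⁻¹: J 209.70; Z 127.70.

13.1 mol

Step 1:
n(J) = 3071 / 209.70 = 14.64 mol
n(L) = 2.924 mol
n/ν for J = 14.64/3 = 4.880
n/ν for L = 2.924/1 = 2.924
Smallest n/ν is L → limiting reagent.
n(B) produced = (2/1) × 2.924 = 5.848 mol
Step 2:
n(B) available = 5.848 mol
n(Z) = 1112 / 127.70 = 8.708 mol
n/ν for B = 5.848/1 = 5.848
n/ν for Z = 8.708/2 = 4.354
Smallest n/ν is Z → limiting reagent.
n(E) = (3/2) × 8.708 = 13.06 mol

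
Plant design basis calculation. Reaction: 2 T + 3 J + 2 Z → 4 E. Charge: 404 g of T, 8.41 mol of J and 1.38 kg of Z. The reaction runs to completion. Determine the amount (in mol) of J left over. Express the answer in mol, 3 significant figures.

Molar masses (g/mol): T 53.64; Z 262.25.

0.517 mol

n(T) = 404.0 / 53.64 = 7.532 mol
n(J) = 8.410 mol
n(Z) = 1.380×1000 / 262.25 = 5.262 mol
n/ν for T = 7.532/2 = 3.766
n/ν for J = 8.410/3 = 2.803
n/ν for Z = 5.262/2 = 2.631
Smallest n/ν is Z → limiting reagent.
J consumed = (3/2) × 5.262 = 7.893 mol
J remaining = 8.410 − 7.893 = 0.5170 mol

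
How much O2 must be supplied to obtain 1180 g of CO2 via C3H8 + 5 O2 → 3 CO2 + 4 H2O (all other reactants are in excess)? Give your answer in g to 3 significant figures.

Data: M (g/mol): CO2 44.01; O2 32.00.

1430 g

n(CO2) = 1180 / 44.01 = 26.81 mol
n(O2) = (5/3) × 26.81 = 44.68 mol
mass = 44.68 × 32.00 = 1430 g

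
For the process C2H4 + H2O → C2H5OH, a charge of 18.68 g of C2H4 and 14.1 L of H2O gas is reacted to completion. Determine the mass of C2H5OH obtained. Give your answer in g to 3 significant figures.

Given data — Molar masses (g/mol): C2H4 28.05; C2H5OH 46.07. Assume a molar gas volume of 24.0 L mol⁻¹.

n(C2H4) = 18.68 / 28.05 = 0.6660 mol
n(H2O) = 14.10 / 24.0 = 0.5875 mol
n/ν for C2H4 = 0.6660/1 = 0.6660
n/ν for H2O = 0.5875/1 = 0.5875
Smallest n/ν is H2O → limiting reagent.
n(C2H5OH) = (1/1) × 0.5875 = 0.5875 mol
mass = 0.5875 × 46.07 = 27.07 g

27.1 g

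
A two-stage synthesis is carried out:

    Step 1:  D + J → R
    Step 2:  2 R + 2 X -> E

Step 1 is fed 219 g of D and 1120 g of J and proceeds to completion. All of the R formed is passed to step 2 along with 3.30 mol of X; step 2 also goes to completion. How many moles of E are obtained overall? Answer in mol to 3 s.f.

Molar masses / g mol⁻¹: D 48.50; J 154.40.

1.65 mol

Step 1:
n(D) = 219.0 / 48.50 = 4.515 mol
n(J) = 1120 / 154.40 = 7.254 mol
n/ν → D: 4.515, J: 7.254; D is limiting.
n(R) produced = (1/1) × 4.515 = 4.515 mol
Step 2:
n(R) available = 4.515 mol
n(X) = 3.300 mol
n/ν → R: 2.258, X: 1.650; X is limiting.
n(E) = (1/2) × 3.300 = 1.650 mol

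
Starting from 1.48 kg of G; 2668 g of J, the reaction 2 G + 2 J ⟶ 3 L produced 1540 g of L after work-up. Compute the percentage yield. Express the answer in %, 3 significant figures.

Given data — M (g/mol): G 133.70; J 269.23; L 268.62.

n(G) = 1.480×1000 / 133.70 = 11.07 mol
n(J) = 2668 / 269.23 = 9.910 mol
n/ν → G: 5.535, J: 4.955; J is limiting.
theoretical n(L) = (3/2) × 9.910 = 14.87 mol → 3994 g
% yield = 1540 / 3994 × 100 = 38.56 %

38.6 %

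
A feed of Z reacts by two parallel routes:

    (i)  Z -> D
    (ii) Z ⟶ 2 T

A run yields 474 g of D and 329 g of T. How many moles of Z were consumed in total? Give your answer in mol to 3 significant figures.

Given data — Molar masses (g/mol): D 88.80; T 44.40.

9.04 mol

n(D) = 474 / 88.80 = 5.338 mol
n(T) = 329 / 44.40 = 7.410 mol
n(Z) via (i) = (1/1)×5.338 = 5.338 mol
n(Z) via (ii) = (1/2)×7.410 = 3.705 mol
total n(Z) = 5.338 + 3.705 = 9.043 mol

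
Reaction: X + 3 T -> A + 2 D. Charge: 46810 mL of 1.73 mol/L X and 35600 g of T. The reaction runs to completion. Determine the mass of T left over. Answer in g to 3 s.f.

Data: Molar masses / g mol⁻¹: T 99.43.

11400 g

n(X) = 1.73 × 46810/1000 = 80.98 mol
n(T) = 35600 / 99.43 = 358.0 mol
n/ν for X = 80.98/1 = 80.98
n/ν for T = 358.0/3 = 119.3
Smallest n/ν is X → limiting reagent.
T consumed = (3/1) × 80.98 = 242.9 mol
T remaining = 358.0 − 242.9 = 115.1 mol
mass = 115.1 × 99.43 = 11440 g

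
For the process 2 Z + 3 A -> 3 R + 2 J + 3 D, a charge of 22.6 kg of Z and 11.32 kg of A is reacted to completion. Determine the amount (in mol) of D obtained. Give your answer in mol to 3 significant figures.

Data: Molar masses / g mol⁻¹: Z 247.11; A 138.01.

n(Z) = 22.60×1000 / 247.11 = 91.46 mol
n(A) = 11.32×1000 / 138.01 = 82.02 mol
n/ν for Z = 91.46/2 = 45.73
n/ν for A = 82.02/3 = 27.34
Smallest n/ν is A → limiting reagent.
n(D) = (3/3) × 82.02 = 82.02 mol

82.0 mol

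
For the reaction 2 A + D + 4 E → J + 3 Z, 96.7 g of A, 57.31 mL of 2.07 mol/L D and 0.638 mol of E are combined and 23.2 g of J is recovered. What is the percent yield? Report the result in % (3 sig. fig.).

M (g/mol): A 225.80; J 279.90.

n(A) = 96.70 / 225.80 = 0.4283 mol
n(D) = 2.07 × 57.31/1000 = 0.1186 mol
n(E) = 0.6380 mol
n/ν → A: 0.2142, D: 0.1186, E: 0.1595; D is limiting.
theoretical n(J) = (1/1) × 0.1186 = 0.1186 mol → 33.20 g
% yield = 23.2 / 33.20 × 100 = 69.88 %

69.9 %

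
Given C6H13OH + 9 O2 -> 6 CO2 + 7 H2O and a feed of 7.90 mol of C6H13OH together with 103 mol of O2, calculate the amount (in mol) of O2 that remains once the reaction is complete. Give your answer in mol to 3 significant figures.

31.9 mol

n(C6H13OH) = 7.900 mol
n(O2) = 103.0 mol
n/ν for C6H13OH = 7.900/1 = 7.900
n/ν for O2 = 103.0/9 = 11.44
Smallest n/ν is C6H13OH → limiting reagent.
O2 consumed = (9/1) × 7.900 = 71.10 mol
O2 remaining = 103.0 − 71.10 = 31.90 mol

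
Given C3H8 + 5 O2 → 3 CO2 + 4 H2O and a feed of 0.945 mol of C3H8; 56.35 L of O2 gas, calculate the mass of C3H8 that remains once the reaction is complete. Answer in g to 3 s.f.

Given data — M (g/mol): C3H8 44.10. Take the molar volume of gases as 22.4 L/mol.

19.5 g

n(C3H8) = 0.9450 mol
n(O2) = 56.35 / 22.4 = 2.516 mol
n/ν for C3H8 = 0.9450/1 = 0.9450
n/ν for O2 = 2.516/5 = 0.5032
Smallest n/ν is O2 → limiting reagent.
C3H8 consumed = (1/5) × 2.516 = 0.5032 mol
C3H8 remaining = 0.9450 − 0.5032 = 0.4418 mol
mass = 0.4418 × 44.10 = 19.48 g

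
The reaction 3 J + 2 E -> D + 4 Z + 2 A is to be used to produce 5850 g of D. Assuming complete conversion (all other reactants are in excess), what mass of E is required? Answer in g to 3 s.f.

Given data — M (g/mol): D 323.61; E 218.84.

n(D) = 5850 / 323.61 = 18.08 mol
n(E) = (2/1) × 18.08 = 36.16 mol
mass = 36.16 × 218.84 = 7913 g

7910 g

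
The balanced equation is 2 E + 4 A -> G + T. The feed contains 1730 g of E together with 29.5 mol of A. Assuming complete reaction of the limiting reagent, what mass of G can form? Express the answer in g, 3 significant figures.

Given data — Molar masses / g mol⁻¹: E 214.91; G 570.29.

2300 g

n(E) = 1730 / 214.91 = 8.050 mol
n(A) = 29.50 mol
n/ν → E: 4.025, A: 7.375; E is limiting.
n(G) = (1/2) × 8.050 = 4.025 mol
mass = 4.025 × 570.29 = 2295 g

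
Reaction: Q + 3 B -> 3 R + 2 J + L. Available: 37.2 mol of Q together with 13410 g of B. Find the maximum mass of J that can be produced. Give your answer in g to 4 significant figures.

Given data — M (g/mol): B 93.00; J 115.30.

8578 g

n(Q) = 37.20 mol
n(B) = 13410 / 93.00 = 144.2 mol
n/ν for Q = 37.20/1 = 37.20
n/ν for B = 144.2/3 = 48.07
Smallest n/ν is Q → limiting reagent.
n(J) = (2/1) × 37.20 = 74.40 mol
mass = 74.40 × 115.30 = 8578 g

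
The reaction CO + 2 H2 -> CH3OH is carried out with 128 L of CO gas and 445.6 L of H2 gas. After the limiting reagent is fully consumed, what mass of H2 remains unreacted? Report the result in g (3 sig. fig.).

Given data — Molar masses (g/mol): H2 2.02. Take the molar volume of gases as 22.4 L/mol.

n(CO) = 128.0 / 22.4 = 5.714 mol
n(H2) = 445.6 / 22.4 = 19.89 mol
n/ν for CO = 5.714/1 = 5.714
n/ν for H2 = 19.89/2 = 9.945
Smallest n/ν is CO → limiting reagent.
H2 consumed = (2/1) × 5.714 = 11.43 mol
H2 remaining = 19.89 − 11.43 = 8.460 mol
mass = 8.460 × 2.02 = 17.09 g

17.1 g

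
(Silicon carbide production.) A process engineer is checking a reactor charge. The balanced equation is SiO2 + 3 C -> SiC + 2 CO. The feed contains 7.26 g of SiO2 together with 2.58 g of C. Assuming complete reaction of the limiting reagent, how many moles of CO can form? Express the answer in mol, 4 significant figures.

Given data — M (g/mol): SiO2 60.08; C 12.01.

n(SiO2) = 7.260 / 60.08 = 0.1208 mol
n(C) = 2.580 / 12.01 = 0.2148 mol
n/ν for SiO2 = 0.1208/1 = 0.1208
n/ν for C = 0.2148/3 = 0.07160
Smallest n/ν is C → limiting reagent.
n(CO) = (2/3) × 0.2148 = 0.1432 mol

0.1432 mol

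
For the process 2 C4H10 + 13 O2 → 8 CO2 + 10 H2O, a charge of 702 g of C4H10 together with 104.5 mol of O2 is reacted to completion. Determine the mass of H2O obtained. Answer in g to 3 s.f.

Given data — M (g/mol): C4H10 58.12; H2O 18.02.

1090 g

n(C4H10) = 702.0 / 58.12 = 12.08 mol
n(O2) = 104.5 mol
n/ν for C4H10 = 12.08/2 = 6.040
n/ν for O2 = 104.5/13 = 8.038
Smallest n/ν is C4H10 → limiting reagent.
n(H2O) = (10/2) × 12.08 = 60.40 mol
mass = 60.40 × 18.02 = 1088 g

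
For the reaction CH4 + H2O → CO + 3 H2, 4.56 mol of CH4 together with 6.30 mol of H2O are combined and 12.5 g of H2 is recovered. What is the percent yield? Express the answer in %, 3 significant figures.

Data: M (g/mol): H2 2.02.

45.2 %

n(CH4) = 4.560 mol
n(H2O) = 6.300 mol
n/ν for CH4 = 4.560/1 = 4.560
n/ν for H2O = 6.300/1 = 6.300
Smallest n/ν is CH4 → limiting reagent.
theoretical n(H2) = (3/1) × 4.560 = 13.68 mol → 27.63 g
% yield = 12.5 / 27.63 × 100 = 45.24 %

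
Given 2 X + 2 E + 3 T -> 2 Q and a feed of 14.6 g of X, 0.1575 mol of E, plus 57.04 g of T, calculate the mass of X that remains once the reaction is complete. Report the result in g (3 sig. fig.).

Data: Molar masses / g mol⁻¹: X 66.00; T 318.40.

n(X) = 14.60 / 66.00 = 0.2212 mol
n(E) = 0.1575 mol
n(T) = 57.04 / 318.40 = 0.1791 mol
n/ν for X = 0.2212/2 = 0.1106
n/ν for E = 0.1575/2 = 0.07875
n/ν for T = 0.1791/3 = 0.05970
Smallest n/ν is T → limiting reagent.
X consumed = (2/3) × 0.1791 = 0.1194 mol
X remaining = 0.2212 − 0.1194 = 0.1018 mol
mass = 0.1018 × 66.00 = 6.719 g

6.72 g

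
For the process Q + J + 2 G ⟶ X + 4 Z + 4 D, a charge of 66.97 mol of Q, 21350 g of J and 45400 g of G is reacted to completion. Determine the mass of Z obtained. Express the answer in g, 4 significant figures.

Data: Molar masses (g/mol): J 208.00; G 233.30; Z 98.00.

n(Q) = 66.97 mol
n(J) = 21350 / 208.00 = 102.6 mol
n(G) = 45400 / 233.30 = 194.6 mol
n/ν for Q = 66.97/1 = 66.97
n/ν for J = 102.6/1 = 102.6
n/ν for G = 194.6/2 = 97.30
Smallest n/ν is Q → limiting reagent.
n(Z) = (4/1) × 66.97 = 267.9 mol
mass = 267.9 × 98.00 = 26250 g

26250 g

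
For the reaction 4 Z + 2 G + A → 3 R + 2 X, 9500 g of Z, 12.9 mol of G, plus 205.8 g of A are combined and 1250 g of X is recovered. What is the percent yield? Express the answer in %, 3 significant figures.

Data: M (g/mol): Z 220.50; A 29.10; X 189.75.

n(Z) = 9500 / 220.50 = 43.08 mol
n(G) = 12.90 mol
n(A) = 205.8 / 29.10 = 7.072 mol
n/ν for Z = 43.08/4 = 10.77
n/ν for G = 12.90/2 = 6.450
n/ν for A = 7.072/1 = 7.072
Smallest n/ν is G → limiting reagent.
theoretical n(X) = (2/2) × 12.90 = 12.90 mol → 2448 g
% yield = 1250 / 2448 × 100 = 51.06 %

51.1 %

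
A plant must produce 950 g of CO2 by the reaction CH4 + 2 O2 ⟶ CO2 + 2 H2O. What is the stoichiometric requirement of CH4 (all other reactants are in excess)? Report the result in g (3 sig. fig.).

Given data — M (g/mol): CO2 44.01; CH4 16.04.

346 g

n(CO2) = 950 / 44.01 = 21.59 mol
n(CH4) = (1/1) × 21.59 = 21.59 mol
mass = 21.59 × 16.04 = 346.3 g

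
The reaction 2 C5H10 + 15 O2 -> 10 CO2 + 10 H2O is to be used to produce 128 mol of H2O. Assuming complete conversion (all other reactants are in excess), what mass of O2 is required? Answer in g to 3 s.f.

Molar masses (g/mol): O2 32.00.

6140 g

n(H2O) = 128.0 mol
n(O2) = (15/10) × 128.0 = 192.0 mol
mass = 192.0 × 32.00 = 6144 g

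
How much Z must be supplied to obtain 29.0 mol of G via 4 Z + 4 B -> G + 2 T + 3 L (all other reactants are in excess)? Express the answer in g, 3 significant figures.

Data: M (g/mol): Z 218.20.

25300 g

n(G) = 29.00 mol
n(Z) = (4/1) × 29.00 = 116.0 mol
mass = 116.0 × 218.20 = 25310 g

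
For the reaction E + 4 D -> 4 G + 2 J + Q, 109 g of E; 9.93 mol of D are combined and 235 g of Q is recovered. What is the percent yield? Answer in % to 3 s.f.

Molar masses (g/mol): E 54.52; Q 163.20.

72.0 %

n(E) = 109.0 / 54.52 = 1.999 mol
n(D) = 9.930 mol
n/ν for E = 1.999/1 = 1.999
n/ν for D = 9.930/4 = 2.483
Smallest n/ν is E → limiting reagent.
theoretical n(Q) = (1/1) × 1.999 = 1.999 mol → 326.2 g
% yield = 235 / 326.2 × 100 = 72.04 %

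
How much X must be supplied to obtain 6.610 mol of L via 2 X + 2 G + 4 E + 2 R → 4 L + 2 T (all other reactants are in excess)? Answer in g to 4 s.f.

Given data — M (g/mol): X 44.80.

148.1 g

n(L) = 6.610 mol
n(X) = (2/4) × 6.610 = 3.305 mol
mass = 3.305 × 44.80 = 148.1 g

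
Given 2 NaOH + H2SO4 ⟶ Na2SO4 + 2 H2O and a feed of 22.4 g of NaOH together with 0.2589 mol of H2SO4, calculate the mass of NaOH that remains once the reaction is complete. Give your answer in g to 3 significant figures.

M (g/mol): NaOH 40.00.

1.69 g

n(NaOH) = 22.40 / 40.00 = 0.5600 mol
n(H2SO4) = 0.2589 mol
n/ν → NaOH: 0.2800, H2SO4: 0.2589; H2SO4 is limiting.
NaOH consumed = (2/1) × 0.2589 = 0.5178 mol
NaOH remaining = 0.5600 − 0.5178 = 0.04220 mol
mass = 0.04220 × 40.00 = 1.688 g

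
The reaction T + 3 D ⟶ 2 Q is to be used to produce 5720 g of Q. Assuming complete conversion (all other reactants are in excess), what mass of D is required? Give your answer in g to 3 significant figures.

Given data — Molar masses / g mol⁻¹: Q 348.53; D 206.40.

5080 g

n(Q) = 5720 / 348.53 = 16.41 mol
n(D) = (3/2) × 16.41 = 24.62 mol
mass = 24.62 × 206.40 = 5082 g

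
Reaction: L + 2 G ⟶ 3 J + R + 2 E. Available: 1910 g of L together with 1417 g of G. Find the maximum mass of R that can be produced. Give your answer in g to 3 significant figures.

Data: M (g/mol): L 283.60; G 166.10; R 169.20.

n(L) = 1910 / 283.60 = 6.735 mol
n(G) = 1417 / 166.10 = 8.531 mol
n/ν for L = 6.735/1 = 6.735
n/ν for G = 8.531/2 = 4.266
Smallest n/ν is G → limiting reagent.
n(R) = (1/2) × 8.531 = 4.266 mol
mass = 4.266 × 169.20 = 721.8 g

722 g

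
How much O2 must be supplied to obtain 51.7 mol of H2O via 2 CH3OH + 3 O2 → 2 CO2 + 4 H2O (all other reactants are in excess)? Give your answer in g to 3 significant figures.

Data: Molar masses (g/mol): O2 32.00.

1240 g

n(H2O) = 51.70 mol
n(O2) = (3/4) × 51.70 = 38.78 mol
mass = 38.78 × 32.00 = 1241 g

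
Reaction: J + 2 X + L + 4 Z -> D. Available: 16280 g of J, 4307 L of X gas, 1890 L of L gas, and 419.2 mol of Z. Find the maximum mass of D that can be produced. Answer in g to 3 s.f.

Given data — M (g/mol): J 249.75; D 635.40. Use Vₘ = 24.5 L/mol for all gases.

n(J) = 16280 / 249.75 = 65.19 mol
n(X) = 4307 / 24.5 = 175.8 mol
n(L) = 1890 / 24.5 = 77.14 mol
n(Z) = 419.2 mol
n/ν for J = 65.19/1 = 65.19
n/ν for X = 175.8/2 = 87.90
n/ν for L = 77.14/1 = 77.14
n/ν for Z = 419.2/4 = 104.8
Smallest n/ν is J → limiting reagent.
n(D) = (1/1) × 65.19 = 65.19 mol
mass = 65.19 × 635.40 = 41420 g

41400 g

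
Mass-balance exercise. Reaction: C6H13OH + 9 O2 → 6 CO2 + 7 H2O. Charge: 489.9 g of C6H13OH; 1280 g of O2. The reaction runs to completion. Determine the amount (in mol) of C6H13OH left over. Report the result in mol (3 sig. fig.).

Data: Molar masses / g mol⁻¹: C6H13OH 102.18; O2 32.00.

0.350 mol

n(C6H13OH) = 489.9 / 102.18 = 4.794 mol
n(O2) = 1280 / 32.00 = 40.00 mol
n/ν for C6H13OH = 4.794/1 = 4.794
n/ν for O2 = 40.00/9 = 4.444
Smallest n/ν is O2 → limiting reagent.
C6H13OH consumed = (1/9) × 40.00 = 4.444 mol
C6H13OH remaining = 4.794 − 4.444 = 0.3500 mol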